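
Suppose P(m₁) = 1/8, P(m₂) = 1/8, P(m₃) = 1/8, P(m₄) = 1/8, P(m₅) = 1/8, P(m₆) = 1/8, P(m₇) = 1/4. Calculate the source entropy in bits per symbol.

Each probability is a power of 1/2, so log₂(1/p) is an integer.
H = Σ p·log₂(1/p) = 1/8·3 + 1/8·3 + 1/8·3 + 1/8·3 + 1/8·3 + 1/8·3 + 1/4·2 = 2.75 bits.

2.75 bits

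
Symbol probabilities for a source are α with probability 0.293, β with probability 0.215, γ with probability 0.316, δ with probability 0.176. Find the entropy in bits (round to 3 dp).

H = −Σ pᵢ log₂ pᵢ.
−0.293·log₂(0.293) = 0.5189
−0.215·log₂(0.215) = 0.4768
−0.316·log₂(0.316) = 0.5252
−0.176·log₂(0.176) = 0.4411
Sum ≈ 1.9620 → 1.962 bits.

1.962 bits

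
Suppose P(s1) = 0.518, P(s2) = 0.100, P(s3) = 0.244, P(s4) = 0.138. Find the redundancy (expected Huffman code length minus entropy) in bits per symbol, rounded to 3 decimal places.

0.005 bits

Entropy H = −Σ p log₂ p ≈ 1.7146 bits.
Huffman merges: 1/10+69/500→119/500; 119/500+61/250→241/500; 241/500+259/500→1. L = 43/25 ≈ 1.7200.
L − H = 1.7200 − 1.7146 = 0.005 bits.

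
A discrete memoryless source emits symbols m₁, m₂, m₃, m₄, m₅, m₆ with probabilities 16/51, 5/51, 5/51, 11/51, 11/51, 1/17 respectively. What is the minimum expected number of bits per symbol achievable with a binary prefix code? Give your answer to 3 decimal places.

Repeatedly combine the two least-probable nodes; the expected code length is the sum of the merged weights.
merge 1/17 + 5/51 → 8/51
merge 5/51 + 8/51 → 13/51
merge 11/51 + 11/51 → 22/51
merge 13/51 + 16/51 → 29/51
merge 22/51 + 29/51 → 1
L = 8/51 + 13/51 + 22/51 + 29/51 + 1 = 41/17 ≈ 2.412 bits/symbol.

2.412 bits/symbol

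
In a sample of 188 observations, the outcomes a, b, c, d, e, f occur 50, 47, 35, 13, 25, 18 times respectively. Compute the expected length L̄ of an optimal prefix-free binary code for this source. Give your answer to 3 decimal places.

2.463 bits/symbol

Probabilities are the counts divided by 188.
Repeatedly combine the two least-probable nodes; the expected code length is the sum of the merged weights.
merge 13/188 + 9/94 → 31/188
merge 25/188 + 31/188 → 14/47
merge 35/188 + 1/4 → 41/94
merge 25/94 + 14/47 → 53/94
merge 41/94 + 53/94 → 1
L = 31/188 + 14/47 + 41/94 + 53/94 + 1 = 463/188 ≈ 2.463 bits/symbol.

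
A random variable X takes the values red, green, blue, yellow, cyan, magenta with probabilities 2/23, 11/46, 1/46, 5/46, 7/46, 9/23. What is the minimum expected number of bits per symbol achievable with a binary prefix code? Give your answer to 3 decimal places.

2.304 bits/symbol

Repeatedly combine the two least-probable nodes; the expected code length is the sum of the merged weights.
merge 1/46 + 2/23 → 5/46
merge 5/46 + 5/46 → 5/23
merge 7/46 + 5/23 → 17/46
merge 11/46 + 17/46 → 14/23
merge 9/23 + 14/23 → 1
L = 5/46 + 5/23 + 17/46 + 14/23 + 1 = 53/23 ≈ 2.304 bits/symbol.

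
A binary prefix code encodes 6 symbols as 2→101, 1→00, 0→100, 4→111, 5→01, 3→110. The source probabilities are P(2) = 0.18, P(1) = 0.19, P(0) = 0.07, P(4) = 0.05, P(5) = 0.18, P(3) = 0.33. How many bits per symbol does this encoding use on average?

L̄ = Σ pᵢ·ℓᵢ = 0.18·3 + 0.19·2 + 0.07·3 + 0.05·3 + 0.18·2 + 0.33·3 = 2.63 bits/symbol.

2.63 bits/symbol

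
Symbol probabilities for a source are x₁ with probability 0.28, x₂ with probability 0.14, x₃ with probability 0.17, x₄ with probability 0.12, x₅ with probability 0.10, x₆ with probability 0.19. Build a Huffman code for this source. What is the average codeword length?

2.53 bits/symbol

Repeatedly combine the two least-probable nodes; the expected code length is the sum of the merged weights.
merge 1/10 + 3/25 → 11/50
merge 7/50 + 17/100 → 31/100
merge 19/100 + 11/50 → 41/100
merge 7/25 + 31/100 → 59/100
merge 41/100 + 59/100 → 1
L = 11/50 + 31/100 + 41/100 + 59/100 + 1 = 253/100 = 2.53 bits/symbol.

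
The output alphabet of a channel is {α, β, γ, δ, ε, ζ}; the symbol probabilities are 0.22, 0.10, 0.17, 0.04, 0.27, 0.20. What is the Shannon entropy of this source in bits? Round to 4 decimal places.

H = −Σ pᵢ log₂ pᵢ.
−0.22·log₂(0.22) = 0.4806
−0.10·log₂(0.10) = 0.3322
−0.17·log₂(0.17) = 0.4346
−0.04·log₂(0.04) = 0.1858
−0.27·log₂(0.27) = 0.5100
−0.20·log₂(0.20) = 0.4644
Sum ≈ 2.4075 → 2.4075 bits.

2.4075 bits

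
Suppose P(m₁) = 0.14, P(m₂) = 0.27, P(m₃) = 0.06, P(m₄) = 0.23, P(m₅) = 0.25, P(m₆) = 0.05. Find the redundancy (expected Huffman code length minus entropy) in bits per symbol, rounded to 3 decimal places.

Entropy H = −Σ p log₂ p ≈ 2.3544 bits.
Huffman merges: 1/20+3/50→11/100; 11/100+7/50→1/4; 23/100+1/4→12/25; 1/4+27/100→13/25; 12/25+13/25→1. L = 59/25 ≈ 2.3600.
L − H = 2.3600 − 2.3544 = 0.006 bits.

0.006 bits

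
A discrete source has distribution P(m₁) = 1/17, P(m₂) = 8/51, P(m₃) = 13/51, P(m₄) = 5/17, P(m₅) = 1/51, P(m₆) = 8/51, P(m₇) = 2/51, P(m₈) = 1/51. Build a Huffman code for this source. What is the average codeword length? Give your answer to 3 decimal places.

2.549 bits/symbol

Repeatedly combine the two least-probable nodes; the expected code length is the sum of the merged weights.
merge 1/51 + 1/51 → 2/51
merge 2/51 + 2/51 → 4/51
merge 1/17 + 4/51 → 7/51
merge 7/51 + 8/51 → 5/17
merge 8/51 + 13/51 → 7/17
merge 5/17 + 5/17 → 10/17
merge 7/17 + 10/17 → 1
L = 2/51 + 4/51 + 7/51 + 5/17 + 7/17 + 10/17 + 1 = 130/51 ≈ 2.549 bits/symbol.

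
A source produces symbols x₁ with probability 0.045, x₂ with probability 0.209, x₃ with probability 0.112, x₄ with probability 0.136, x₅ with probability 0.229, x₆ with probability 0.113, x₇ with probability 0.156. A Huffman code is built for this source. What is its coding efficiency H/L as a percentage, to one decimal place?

98.5%

Entropy H = −Σ p log₂ p ≈ 2.6791 bits.
Huffman merges: 9/200+14/125→157/1000; 113/1000+17/125→249/1000; 39/250+157/1000→313/1000; 209/1000+229/1000→219/500; 249/1000+313/1000→281/500; 219/500+281/500→1. L = 2719/1000 ≈ 2.7190.
Efficiency = H/L = 2.6791/2.7190 = 98.5%.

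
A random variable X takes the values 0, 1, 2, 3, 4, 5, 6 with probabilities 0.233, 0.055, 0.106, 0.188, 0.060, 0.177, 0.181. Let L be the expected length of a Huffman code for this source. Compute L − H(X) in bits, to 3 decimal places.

Entropy H = −Σ p log₂ p ≈ 2.6484 bits.
Huffman merges: 11/200+3/50→23/200; 53/500+23/200→221/1000; 177/1000+181/1000→179/500; 47/250+221/1000→409/1000; 233/1000+179/500→591/1000; 409/1000+591/1000→1. L = 1347/500 ≈ 2.6940.
L − H = 2.6940 − 2.6484 = 0.046 bits.

0.046 bits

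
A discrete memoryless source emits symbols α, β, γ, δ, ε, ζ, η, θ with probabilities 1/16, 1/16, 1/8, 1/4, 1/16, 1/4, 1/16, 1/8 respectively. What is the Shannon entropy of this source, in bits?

Each probability is a power of 1/2, so log₂(1/p) is an integer.
H = Σ p·log₂(1/p) = 1/16·4 + 1/16·4 + 1/8·3 + 1/4·2 + 1/16·4 + 1/4·2 + 1/16·4 + 1/8·3 = 2.75 bits.

2.75 bits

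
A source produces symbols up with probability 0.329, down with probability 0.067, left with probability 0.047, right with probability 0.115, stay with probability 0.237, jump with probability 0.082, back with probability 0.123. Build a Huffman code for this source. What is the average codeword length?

Repeatedly combine the two least-probable nodes; the expected code length is the sum of the merged weights.
merge 47/1000 + 67/1000 → 57/500
merge 41/500 + 57/500 → 49/250
merge 23/200 + 123/1000 → 119/500
merge 49/250 + 237/1000 → 433/1000
merge 119/500 + 329/1000 → 567/1000
merge 433/1000 + 567/1000 → 1
L = 57/500 + 49/250 + 119/500 + 433/1000 + 567/1000 + 1 = 637/250 = 2.548 bits/symbol.

2.548 bits/symbol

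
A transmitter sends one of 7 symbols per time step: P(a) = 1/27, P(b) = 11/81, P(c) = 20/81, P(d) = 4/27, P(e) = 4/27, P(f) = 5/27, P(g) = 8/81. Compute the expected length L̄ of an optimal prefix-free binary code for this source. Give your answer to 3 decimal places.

Repeatedly combine the two least-probable nodes; the expected code length is the sum of the merged weights.
merge 1/27 + 8/81 → 11/81
merge 11/81 + 11/81 → 22/81
merge 4/27 + 4/27 → 8/27
merge 5/27 + 20/81 → 35/81
merge 22/81 + 8/27 → 46/81
merge 35/81 + 46/81 → 1
L = 11/81 + 22/81 + 8/27 + 35/81 + 46/81 + 1 = 73/27 ≈ 2.704 bits/symbol.

2.704 bits/symbol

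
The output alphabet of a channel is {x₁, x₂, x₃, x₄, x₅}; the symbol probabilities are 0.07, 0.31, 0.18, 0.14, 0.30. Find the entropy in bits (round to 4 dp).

2.1559 bits

H = −Σ pᵢ log₂ pᵢ.
−0.07·log₂(0.07) = 0.2686
−0.31·log₂(0.31) = 0.5238
−0.18·log₂(0.18) = 0.4453
−0.14·log₂(0.14) = 0.3971
−0.30·log₂(0.30) = 0.5211
Sum ≈ 2.1559 → 2.1559 bits.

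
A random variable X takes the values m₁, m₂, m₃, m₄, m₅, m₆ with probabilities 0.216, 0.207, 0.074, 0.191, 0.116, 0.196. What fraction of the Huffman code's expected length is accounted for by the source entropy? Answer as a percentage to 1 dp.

97.4%

Entropy H = −Σ p log₂ p ≈ 2.5034 bits.
Huffman merges: 37/500+29/250→19/100; 19/100+191/1000→381/1000; 49/250+207/1000→403/1000; 27/125+381/1000→597/1000; 403/1000+597/1000→1. L = 2571/1000 ≈ 2.5710.
Efficiency = H/L = 2.5034/2.5710 = 97.4%.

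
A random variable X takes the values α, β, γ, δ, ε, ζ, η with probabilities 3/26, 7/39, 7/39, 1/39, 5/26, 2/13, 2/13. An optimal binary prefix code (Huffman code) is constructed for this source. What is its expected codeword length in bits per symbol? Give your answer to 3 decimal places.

2.769 bits/symbol

Repeatedly combine the two least-probable nodes; the expected code length is the sum of the merged weights.
merge 1/39 + 3/26 → 11/78
merge 11/78 + 2/13 → 23/78
merge 2/13 + 7/39 → 1/3
merge 7/39 + 5/26 → 29/78
merge 23/78 + 1/3 → 49/78
merge 29/78 + 49/78 → 1
L = 11/78 + 23/78 + 1/3 + 29/78 + 49/78 + 1 = 36/13 ≈ 2.769 bits/symbol.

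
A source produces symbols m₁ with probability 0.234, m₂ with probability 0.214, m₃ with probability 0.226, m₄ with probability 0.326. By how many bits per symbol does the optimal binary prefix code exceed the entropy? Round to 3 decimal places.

Entropy H = −Σ p log₂ p ≈ 1.9784 bits.
Huffman merges: 107/500+113/500→11/25; 117/500+163/500→14/25; 11/25+14/25→1. L = 2 ≈ 2.0000.
L − H = 2.0000 − 1.9784 = 0.022 bits.

0.022 bits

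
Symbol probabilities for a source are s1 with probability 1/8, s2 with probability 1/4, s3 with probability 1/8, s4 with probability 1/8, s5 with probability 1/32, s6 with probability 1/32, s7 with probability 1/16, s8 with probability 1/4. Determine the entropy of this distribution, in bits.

Each probability is a power of 1/2, so log₂(1/p) is an integer.
H = Σ p·log₂(1/p) = 1/8·3 + 1/4·2 + 1/8·3 + 1/8·3 + 1/32·5 + 1/32·5 + 1/16·4 + 1/4·2 = 2.6875 bits.

2.6875 bits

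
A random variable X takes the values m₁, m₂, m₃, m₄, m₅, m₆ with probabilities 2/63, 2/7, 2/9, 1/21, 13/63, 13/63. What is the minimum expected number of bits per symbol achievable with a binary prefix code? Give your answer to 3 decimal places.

Repeatedly combine the two least-probable nodes; the expected code length is the sum of the merged weights.
merge 2/63 + 1/21 → 5/63
merge 5/63 + 13/63 → 2/7
merge 13/63 + 2/9 → 3/7
merge 2/7 + 2/7 → 4/7
merge 3/7 + 4/7 → 1
L = 5/63 + 2/7 + 3/7 + 4/7 + 1 = 149/63 ≈ 2.365 bits/symbol.

2.365 bits/symbol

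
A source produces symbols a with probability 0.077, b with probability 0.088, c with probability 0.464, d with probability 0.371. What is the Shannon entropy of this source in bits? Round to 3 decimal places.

H = −Σ pᵢ log₂ pᵢ.
−0.077·log₂(0.077) = 0.2848
−0.088·log₂(0.088) = 0.3086
−0.464·log₂(0.464) = 0.5140
−0.371·log₂(0.371) = 0.5307
Sum ≈ 1.6381 → 1.638 bits.

1.638 bits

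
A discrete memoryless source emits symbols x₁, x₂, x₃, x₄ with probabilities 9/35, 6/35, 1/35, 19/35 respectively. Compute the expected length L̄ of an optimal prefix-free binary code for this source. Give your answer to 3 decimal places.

1.657 bits/symbol

Repeatedly combine the two least-probable nodes; the expected code length is the sum of the merged weights.
merge 1/35 + 6/35 → 1/5
merge 1/5 + 9/35 → 16/35
merge 16/35 + 19/35 → 1
L = 1/5 + 16/35 + 1 = 58/35 ≈ 1.657 bits/symbol.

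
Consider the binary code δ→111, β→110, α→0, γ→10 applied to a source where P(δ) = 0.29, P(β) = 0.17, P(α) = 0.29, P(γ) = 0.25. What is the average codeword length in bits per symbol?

L̄ = Σ pᵢ·ℓᵢ = 0.29·3 + 0.17·3 + 0.29·1 + 0.25·2 = 2.17 bits/symbol.

2.17 bits/symbol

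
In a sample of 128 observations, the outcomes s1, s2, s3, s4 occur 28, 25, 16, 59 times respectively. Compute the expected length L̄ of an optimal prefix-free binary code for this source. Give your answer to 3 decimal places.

1.859 bits/symbol

Probabilities are the counts divided by 128.
Repeatedly combine the two least-probable nodes; the expected code length is the sum of the merged weights.
merge 1/8 + 25/128 → 41/128
merge 7/32 + 41/128 → 69/128
merge 59/128 + 69/128 → 1
L = 41/128 + 69/128 + 1 = 119/64 ≈ 1.859 bits/symbol.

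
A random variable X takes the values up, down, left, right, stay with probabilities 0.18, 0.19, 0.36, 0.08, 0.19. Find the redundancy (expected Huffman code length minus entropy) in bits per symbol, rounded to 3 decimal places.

Entropy H = −Σ p log₂ p ≈ 2.1779 bits.
Huffman merges: 2/25+9/50→13/50; 19/100+19/100→19/50; 13/50+9/25→31/50; 19/50+31/50→1. L = 113/50 ≈ 2.2600.
L − H = 2.2600 − 2.1779 = 0.082 bits.

0.082 bits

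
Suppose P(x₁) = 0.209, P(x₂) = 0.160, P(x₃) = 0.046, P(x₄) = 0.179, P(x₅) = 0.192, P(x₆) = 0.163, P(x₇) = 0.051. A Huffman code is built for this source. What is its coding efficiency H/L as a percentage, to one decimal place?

Entropy H = −Σ p log₂ p ≈ 2.6463 bits.
Huffman merges: 23/500+51/1000→97/1000; 97/1000+4/25→257/1000; 163/1000+179/1000→171/500; 24/125+209/1000→401/1000; 257/1000+171/500→599/1000; 401/1000+599/1000→1. L = 337/125 ≈ 2.6960.
Efficiency = H/L = 2.6463/2.6960 = 98.2%.

98.2%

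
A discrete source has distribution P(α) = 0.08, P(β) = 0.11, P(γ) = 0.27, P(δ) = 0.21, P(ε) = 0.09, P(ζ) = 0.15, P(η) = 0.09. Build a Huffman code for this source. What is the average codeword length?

Repeatedly combine the two least-probable nodes; the expected code length is the sum of the merged weights.
merge 2/25 + 9/100 → 17/100
merge 9/100 + 11/100 → 1/5
merge 3/20 + 17/100 → 8/25
merge 1/5 + 21/100 → 41/100
merge 27/100 + 8/25 → 59/100
merge 41/100 + 59/100 → 1
L = 17/100 + 1/5 + 8/25 + 41/100 + 59/100 + 1 = 269/100 = 2.69 bits/symbol.

2.69 bits/symbol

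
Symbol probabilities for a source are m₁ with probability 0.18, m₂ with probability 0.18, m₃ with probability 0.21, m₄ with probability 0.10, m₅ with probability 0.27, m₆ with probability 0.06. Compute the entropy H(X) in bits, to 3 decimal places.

H = −Σ pᵢ log₂ pᵢ.
−0.18·log₂(0.18) = 0.4453
−0.18·log₂(0.18) = 0.4453
−0.21·log₂(0.21) = 0.4728
−0.10·log₂(0.10) = 0.3322
−0.27·log₂(0.27) = 0.5100
−0.06·log₂(0.06) = 0.2435
Sum ≈ 2.4492 → 2.449 bits.

2.449 bits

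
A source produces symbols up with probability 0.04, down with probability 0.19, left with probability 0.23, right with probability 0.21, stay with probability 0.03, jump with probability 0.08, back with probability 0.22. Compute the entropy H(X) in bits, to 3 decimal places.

H = −Σ pᵢ log₂ pᵢ.
−0.04·log₂(0.04) = 0.1858
−0.19·log₂(0.19) = 0.4552
−0.23·log₂(0.23) = 0.4877
−0.21·log₂(0.21) = 0.4728
−0.03·log₂(0.03) = 0.1518
−0.08·log₂(0.08) = 0.2915
−0.22·log₂(0.22) = 0.4806
Sum ≈ 2.5253 → 2.525 bits.

2.525 bits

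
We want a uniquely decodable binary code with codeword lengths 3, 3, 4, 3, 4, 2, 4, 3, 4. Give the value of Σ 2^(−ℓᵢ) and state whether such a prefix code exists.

With common denominator 2^4 = 16: Σ 2^(−ℓᵢ) = 2/16 + 2/16 + 1/16 + 2/16 + 1/16 + 4/16 + 1/16 + 2/16 + 1/16 = 16/16 = 1.
Kraft's inequality requires Σ ≤ 1; here Σ = 1 ≤ 1, so such a prefix code exists.

1; yes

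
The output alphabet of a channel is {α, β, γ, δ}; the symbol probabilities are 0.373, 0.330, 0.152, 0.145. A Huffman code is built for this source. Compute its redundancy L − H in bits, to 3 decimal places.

0.048 bits

Entropy H = −Σ p log₂ p ≈ 1.8756 bits.
Huffman merges: 29/200+19/125→297/1000; 297/1000+33/100→627/1000; 373/1000+627/1000→1. L = 481/250 ≈ 1.9240.
L − H = 1.9240 − 1.8756 = 0.048 bits.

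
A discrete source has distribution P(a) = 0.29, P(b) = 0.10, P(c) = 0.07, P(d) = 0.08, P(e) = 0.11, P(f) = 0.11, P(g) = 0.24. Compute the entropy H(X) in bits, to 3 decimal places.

H = −Σ pᵢ log₂ pᵢ.
−0.29·log₂(0.29) = 0.5179
−0.10·log₂(0.10) = 0.3322
−0.07·log₂(0.07) = 0.2686
−0.08·log₂(0.08) = 0.2915
−0.11·log₂(0.11) = 0.3503
−0.11·log₂(0.11) = 0.3503
−0.24·log₂(0.24) = 0.4941
Sum ≈ 2.6049 → 2.605 bits.

2.605 bits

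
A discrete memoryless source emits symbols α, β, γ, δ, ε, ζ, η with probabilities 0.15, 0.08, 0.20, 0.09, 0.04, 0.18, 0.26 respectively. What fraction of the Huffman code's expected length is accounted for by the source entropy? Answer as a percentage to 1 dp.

98.3%

Entropy H = −Σ p log₂ p ≈ 2.6154 bits.
Huffman merges: 1/25+2/25→3/25; 9/100+3/25→21/100; 3/20+9/50→33/100; 1/5+21/100→41/100; 13/50+33/100→59/100; 41/100+59/100→1. L = 133/50 ≈ 2.6600.
Efficiency = H/L = 2.6154/2.6600 = 98.3%.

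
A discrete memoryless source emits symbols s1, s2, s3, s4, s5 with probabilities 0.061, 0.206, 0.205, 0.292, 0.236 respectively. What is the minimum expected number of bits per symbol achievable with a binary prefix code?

2.266 bits/symbol

Repeatedly combine the two least-probable nodes; the expected code length is the sum of the merged weights.
merge 61/1000 + 41/200 → 133/500
merge 103/500 + 59/250 → 221/500
merge 133/500 + 73/250 → 279/500
merge 221/500 + 279/500 → 1
L = 133/500 + 221/500 + 279/500 + 1 = 1133/500 = 2.266 bits/symbol.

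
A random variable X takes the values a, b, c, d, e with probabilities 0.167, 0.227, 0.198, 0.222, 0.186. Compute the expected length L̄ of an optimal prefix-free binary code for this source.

2.353 bits/symbol

Repeatedly combine the two least-probable nodes; the expected code length is the sum of the merged weights.
merge 167/1000 + 93/500 → 353/1000
merge 99/500 + 111/500 → 21/50
merge 227/1000 + 353/1000 → 29/50
merge 21/50 + 29/50 → 1
L = 353/1000 + 21/50 + 29/50 + 1 = 2353/1000 = 2.353 bits/symbol.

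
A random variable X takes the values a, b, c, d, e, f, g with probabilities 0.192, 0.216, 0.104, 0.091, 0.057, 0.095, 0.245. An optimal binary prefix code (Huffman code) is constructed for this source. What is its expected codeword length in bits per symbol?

Repeatedly combine the two least-probable nodes; the expected code length is the sum of the merged weights.
merge 57/1000 + 91/1000 → 37/250
merge 19/200 + 13/125 → 199/1000
merge 37/250 + 24/125 → 17/50
merge 199/1000 + 27/125 → 83/200
merge 49/200 + 17/50 → 117/200
merge 83/200 + 117/200 → 1
L = 37/250 + 199/1000 + 17/50 + 83/200 + 117/200 + 1 = 2687/1000 = 2.687 bits/symbol.

2.687 bits/symbol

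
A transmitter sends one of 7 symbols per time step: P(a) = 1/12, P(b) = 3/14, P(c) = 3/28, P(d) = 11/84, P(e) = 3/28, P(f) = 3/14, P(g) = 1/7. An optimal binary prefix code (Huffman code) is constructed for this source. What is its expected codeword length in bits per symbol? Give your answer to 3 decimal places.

Repeatedly combine the two least-probable nodes; the expected code length is the sum of the merged weights.
merge 1/12 + 3/28 → 4/21
merge 3/28 + 11/84 → 5/21
merge 1/7 + 4/21 → 1/3
merge 3/14 + 3/14 → 3/7
merge 5/21 + 1/3 → 4/7
merge 3/7 + 4/7 → 1
L = 4/21 + 5/21 + 1/3 + 3/7 + 4/7 + 1 = 58/21 ≈ 2.762 bits/symbol.

2.762 bits/symbol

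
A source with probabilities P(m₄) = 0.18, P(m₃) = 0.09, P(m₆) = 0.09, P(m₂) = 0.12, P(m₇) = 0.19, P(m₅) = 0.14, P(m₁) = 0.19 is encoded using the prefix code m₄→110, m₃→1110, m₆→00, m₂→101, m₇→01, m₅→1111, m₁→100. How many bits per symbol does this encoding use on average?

2.95 bits/symbol

L̄ = Σ pᵢ·ℓᵢ = 0.18·3 + 0.09·4 + 0.09·2 + 0.12·3 + 0.19·2 + 0.14·4 + 0.19·3 = 2.95 bits/symbol.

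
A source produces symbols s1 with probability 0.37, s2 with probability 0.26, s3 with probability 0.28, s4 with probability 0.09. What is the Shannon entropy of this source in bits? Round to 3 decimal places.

1.863 bits

H = −Σ pᵢ log₂ pᵢ.
−0.37·log₂(0.37) = 0.5307
−0.26·log₂(0.26) = 0.5053
−0.28·log₂(0.28) = 0.5142
−0.09·log₂(0.09) = 0.3127
Sum ≈ 1.8629 → 1.863 bits.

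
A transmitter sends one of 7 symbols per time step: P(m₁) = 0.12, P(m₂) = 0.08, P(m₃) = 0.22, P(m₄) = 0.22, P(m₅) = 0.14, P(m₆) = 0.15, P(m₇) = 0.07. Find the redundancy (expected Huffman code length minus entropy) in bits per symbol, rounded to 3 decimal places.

Entropy H = −Σ p log₂ p ≈ 2.6959 bits.
Huffman merges: 7/100+2/25→3/20; 3/25+7/50→13/50; 3/20+3/20→3/10; 11/50+11/50→11/25; 13/50+3/10→14/25; 11/25+14/25→1. L = 271/100 ≈ 2.7100.
L − H = 2.7100 − 2.6959 = 0.014 bits.

0.014 bits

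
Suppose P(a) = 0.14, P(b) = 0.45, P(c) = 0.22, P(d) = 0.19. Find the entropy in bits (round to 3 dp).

H = −Σ pᵢ log₂ pᵢ.
−0.14·log₂(0.14) = 0.3971
−0.45·log₂(0.45) = 0.5184
−0.22·log₂(0.22) = 0.4806
−0.19·log₂(0.19) = 0.4552
Sum ≈ 1.8513 → 1.851 bits.

1.851 bits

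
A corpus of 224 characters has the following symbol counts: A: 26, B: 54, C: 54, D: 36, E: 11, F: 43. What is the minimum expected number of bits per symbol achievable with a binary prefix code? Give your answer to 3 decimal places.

Probabilities are the counts divided by 224.
Repeatedly combine the two least-probable nodes; the expected code length is the sum of the merged weights.
merge 11/224 + 13/112 → 37/224
merge 9/56 + 37/224 → 73/224
merge 43/224 + 27/112 → 97/224
merge 27/112 + 73/224 → 127/224
merge 97/224 + 127/224 → 1
L = 37/224 + 73/224 + 97/224 + 127/224 + 1 = 279/112 ≈ 2.491 bits/symbol.

2.491 bits/symbol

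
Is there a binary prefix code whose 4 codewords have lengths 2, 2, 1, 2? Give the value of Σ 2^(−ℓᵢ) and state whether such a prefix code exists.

With common denominator 2^2 = 4: Σ 2^(−ℓᵢ) = 1/4 + 1/4 + 2/4 + 1/4 = 5/4 = 1.25.
Kraft's inequality requires Σ ≤ 1; here Σ = 1.25 > 1, so no such prefix code exists.

1.25; no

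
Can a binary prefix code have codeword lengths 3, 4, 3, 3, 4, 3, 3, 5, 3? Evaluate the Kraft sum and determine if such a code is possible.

With common denominator 2^5 = 32: Σ 2^(−ℓᵢ) = 4/32 + 2/32 + 4/32 + 4/32 + 2/32 + 4/32 + 4/32 + 1/32 + 4/32 = 29/32 = 0.90625.
Kraft's inequality requires Σ ≤ 1; here Σ = 0.90625 ≤ 1, so such a prefix code exists.

0.90625; yes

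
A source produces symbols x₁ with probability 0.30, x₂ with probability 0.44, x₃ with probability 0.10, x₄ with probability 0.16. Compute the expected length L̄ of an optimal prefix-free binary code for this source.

1.82 bits/symbol

Repeatedly combine the two least-probable nodes; the expected code length is the sum of the merged weights.
merge 1/10 + 4/25 → 13/50
merge 13/50 + 3/10 → 14/25
merge 11/25 + 14/25 → 1
L = 13/50 + 14/25 + 1 = 91/50 = 1.82 bits/symbol.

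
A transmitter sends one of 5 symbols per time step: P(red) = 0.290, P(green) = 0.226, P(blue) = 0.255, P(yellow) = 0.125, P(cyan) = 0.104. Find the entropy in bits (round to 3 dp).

2.220 bits

H = −Σ pᵢ log₂ pᵢ.
−0.290·log₂(0.290) = 0.5179
−0.226·log₂(0.226) = 0.4849
−0.255·log₂(0.255) = 0.5027
−0.125·log₂(0.125) = 0.3750
−0.104·log₂(0.104) = 0.3396
Sum ≈ 2.2201 → 2.220 bits.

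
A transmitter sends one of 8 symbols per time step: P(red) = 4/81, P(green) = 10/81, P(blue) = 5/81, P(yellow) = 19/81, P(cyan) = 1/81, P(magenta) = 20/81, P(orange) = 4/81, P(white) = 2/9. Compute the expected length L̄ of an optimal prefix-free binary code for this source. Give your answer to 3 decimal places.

Repeatedly combine the two least-probable nodes; the expected code length is the sum of the merged weights.
merge 1/81 + 4/81 → 5/81
merge 4/81 + 5/81 → 1/9
merge 5/81 + 1/9 → 14/81
merge 10/81 + 14/81 → 8/27
merge 2/9 + 19/81 → 37/81
merge 20/81 + 8/27 → 44/81
merge 37/81 + 44/81 → 1
L = 5/81 + 1/9 + 14/81 + 8/27 + 37/81 + 44/81 + 1 = 214/81 ≈ 2.642 bits/symbol.

2.642 bits/symbol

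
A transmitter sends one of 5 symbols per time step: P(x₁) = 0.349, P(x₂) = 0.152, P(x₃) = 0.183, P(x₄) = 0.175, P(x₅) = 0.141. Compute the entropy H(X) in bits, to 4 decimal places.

H = −Σ pᵢ log₂ pᵢ.
−0.349·log₂(0.349) = 0.5300
−0.152·log₂(0.152) = 0.4131
−0.183·log₂(0.183) = 0.4484
−0.175·log₂(0.175) = 0.4401
−0.141·log₂(0.141) = 0.3985
Sum ≈ 2.2301 → 2.2301 bits.

2.2301 bits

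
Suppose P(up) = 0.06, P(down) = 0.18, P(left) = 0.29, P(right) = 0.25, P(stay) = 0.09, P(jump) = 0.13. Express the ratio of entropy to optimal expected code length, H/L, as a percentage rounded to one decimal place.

98.8%

Entropy H = −Σ p log₂ p ≈ 2.4020 bits.
Huffman merges: 3/50+9/100→3/20; 13/100+3/20→7/25; 9/50+1/4→43/100; 7/25+29/100→57/100; 43/100+57/100→1. L = 243/100 ≈ 2.4300.
Efficiency = H/L = 2.4020/2.4300 = 98.8%.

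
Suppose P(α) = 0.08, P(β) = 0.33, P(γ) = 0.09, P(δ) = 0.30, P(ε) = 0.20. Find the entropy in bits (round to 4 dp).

2.1175 bits

H = −Σ pᵢ log₂ pᵢ.
−0.08·log₂(0.08) = 0.2915
−0.33·log₂(0.33) = 0.5278
−0.09·log₂(0.09) = 0.3127
−0.30·log₂(0.30) = 0.5211
−0.20·log₂(0.20) = 0.4644
Sum ≈ 2.1175 → 2.1175 bits.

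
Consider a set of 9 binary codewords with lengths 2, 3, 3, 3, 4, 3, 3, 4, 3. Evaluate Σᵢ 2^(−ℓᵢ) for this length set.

1.125

With common denominator 2^4 = 16: Σ 2^(−ℓᵢ) = 4/16 + 2/16 + 2/16 + 2/16 + 1/16 + 2/16 + 2/16 + 1/16 + 2/16 = 18/16 = 1.125.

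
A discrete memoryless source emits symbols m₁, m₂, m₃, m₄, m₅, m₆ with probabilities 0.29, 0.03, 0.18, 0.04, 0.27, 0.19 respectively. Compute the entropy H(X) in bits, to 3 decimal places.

2.266 bits

H = −Σ pᵢ log₂ pᵢ.
−0.29·log₂(0.29) = 0.5179
−0.03·log₂(0.03) = 0.1518
−0.18·log₂(0.18) = 0.4453
−0.04·log₂(0.04) = 0.1858
−0.27·log₂(0.27) = 0.5100
−0.19·log₂(0.19) = 0.4552
Sum ≈ 2.2660 → 2.266 bits.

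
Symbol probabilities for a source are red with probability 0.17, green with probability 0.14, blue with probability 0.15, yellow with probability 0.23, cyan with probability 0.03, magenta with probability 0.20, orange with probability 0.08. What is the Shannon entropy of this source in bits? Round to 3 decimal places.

2.638 bits

H = −Σ pᵢ log₂ pᵢ.
−0.17·log₂(0.17) = 0.4346
−0.14·log₂(0.14) = 0.3971
−0.15·log₂(0.15) = 0.4105
−0.23·log₂(0.23) = 0.4877
−0.03·log₂(0.03) = 0.1518
−0.20·log₂(0.20) = 0.4644
−0.08·log₂(0.08) = 0.2915
Sum ≈ 2.6376 → 2.638 bits.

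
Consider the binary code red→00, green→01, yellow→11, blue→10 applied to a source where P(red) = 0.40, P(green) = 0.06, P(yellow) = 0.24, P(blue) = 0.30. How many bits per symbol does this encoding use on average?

2 bits/symbol

L̄ = Σ pᵢ·ℓᵢ = 0.40·2 + 0.06·2 + 0.24·2 + 0.30·2 = 2 bits/symbol.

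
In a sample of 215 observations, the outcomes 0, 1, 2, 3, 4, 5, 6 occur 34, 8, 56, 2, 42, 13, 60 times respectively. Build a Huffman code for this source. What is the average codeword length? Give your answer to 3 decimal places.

2.419 bits/symbol

Probabilities are the counts divided by 215.
Repeatedly combine the two least-probable nodes; the expected code length is the sum of the merged weights.
merge 2/215 + 8/215 → 2/43
merge 2/43 + 13/215 → 23/215
merge 23/215 + 34/215 → 57/215
merge 42/215 + 56/215 → 98/215
merge 57/215 + 12/43 → 117/215
merge 98/215 + 117/215 → 1
L = 2/43 + 23/215 + 57/215 + 98/215 + 117/215 + 1 = 104/43 ≈ 2.419 bits/symbol.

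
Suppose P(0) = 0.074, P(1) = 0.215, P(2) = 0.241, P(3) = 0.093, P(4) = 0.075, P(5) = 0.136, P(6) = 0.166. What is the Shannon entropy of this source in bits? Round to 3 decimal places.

2.670 bits

H = −Σ pᵢ log₂ pᵢ.
−0.074·log₂(0.074) = 0.2780
−0.215·log₂(0.215) = 0.4768
−0.241·log₂(0.241) = 0.4947
−0.093·log₂(0.093) = 0.3187
−0.075·log₂(0.075) = 0.2803
−0.136·log₂(0.136) = 0.3915
−0.166·log₂(0.166) = 0.4301
Sum ≈ 2.6700 → 2.670 bits.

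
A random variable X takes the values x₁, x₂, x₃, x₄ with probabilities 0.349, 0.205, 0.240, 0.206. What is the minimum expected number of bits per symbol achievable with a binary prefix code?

2 bits/symbol

Repeatedly combine the two least-probable nodes; the expected code length is the sum of the merged weights.
merge 41/200 + 103/500 → 411/1000
merge 6/25 + 349/1000 → 589/1000
merge 411/1000 + 589/1000 → 1
L = 411/1000 + 589/1000 + 1 = 2 bits/symbol.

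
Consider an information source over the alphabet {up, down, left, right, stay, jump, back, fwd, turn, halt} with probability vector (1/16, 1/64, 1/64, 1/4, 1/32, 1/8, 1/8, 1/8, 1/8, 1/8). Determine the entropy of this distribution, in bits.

Each probability is a power of 1/2, so log₂(1/p) is an integer.
H = Σ p·log₂(1/p) = 1/16·4 + 1/64·6 + 1/64·6 + 1/4·2 + 1/32·5 + 1/8·3 + 1/8·3 + 1/8·3 + 1/8·3 + 1/8·3 = 2.96875 bits.

2.96875 bits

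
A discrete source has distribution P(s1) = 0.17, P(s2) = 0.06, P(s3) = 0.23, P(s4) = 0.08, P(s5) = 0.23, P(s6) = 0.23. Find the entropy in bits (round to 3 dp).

2.433 bits

H = −Σ pᵢ log₂ pᵢ.
−0.17·log₂(0.17) = 0.4346
−0.06·log₂(0.06) = 0.2435
−0.23·log₂(0.23) = 0.4877
−0.08·log₂(0.08) = 0.2915
−0.23·log₂(0.23) = 0.4877
−0.23·log₂(0.23) = 0.4877
Sum ≈ 2.4326 → 2.433 bits.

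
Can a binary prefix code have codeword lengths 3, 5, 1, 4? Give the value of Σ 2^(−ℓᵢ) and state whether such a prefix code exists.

0.71875; yes

With common denominator 2^5 = 32: Σ 2^(−ℓᵢ) = 4/32 + 1/32 + 16/32 + 2/32 = 23/32 = 0.71875.
Kraft's inequality requires Σ ≤ 1; here Σ = 0.71875 ≤ 1, so such a prefix code exists.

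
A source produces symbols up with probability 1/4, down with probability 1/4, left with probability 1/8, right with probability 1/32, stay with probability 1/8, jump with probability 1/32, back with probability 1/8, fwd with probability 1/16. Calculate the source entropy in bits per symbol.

Each probability is a power of 1/2, so log₂(1/p) is an integer.
H = Σ p·log₂(1/p) = 1/4·2 + 1/4·2 + 1/8·3 + 1/32·5 + 1/8·3 + 1/32·5 + 1/8·3 + 1/16·4 = 2.6875 bits.

2.6875 bits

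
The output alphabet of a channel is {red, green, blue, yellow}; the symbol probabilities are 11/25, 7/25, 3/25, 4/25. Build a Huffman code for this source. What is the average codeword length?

1.84 bits/symbol

Repeatedly combine the two least-probable nodes; the expected code length is the sum of the merged weights.
merge 3/25 + 4/25 → 7/25
merge 7/25 + 7/25 → 14/25
merge 11/25 + 14/25 → 1
L = 7/25 + 14/25 + 1 = 46/25 = 1.84 bits/symbol.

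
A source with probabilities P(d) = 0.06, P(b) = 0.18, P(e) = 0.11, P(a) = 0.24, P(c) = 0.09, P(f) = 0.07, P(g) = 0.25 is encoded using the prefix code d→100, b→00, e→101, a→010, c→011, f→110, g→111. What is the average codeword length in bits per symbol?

L̄ = Σ pᵢ·ℓᵢ = 0.06·3 + 0.18·2 + 0.11·3 + 0.24·3 + 0.09·3 + 0.07·3 + 0.25·3 = 2.82 bits/symbol.

2.82 bits/symbol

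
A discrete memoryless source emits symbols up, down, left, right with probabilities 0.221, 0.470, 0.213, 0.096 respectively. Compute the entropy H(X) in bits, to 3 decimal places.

1.793 bits

H = −Σ pᵢ log₂ pᵢ.
−0.221·log₂(0.221) = 0.4813
−0.470·log₂(0.470) = 0.5120
−0.213·log₂(0.213) = 0.4752
−0.096·log₂(0.096) = 0.3246
Sum ≈ 1.7930 → 1.793 bits.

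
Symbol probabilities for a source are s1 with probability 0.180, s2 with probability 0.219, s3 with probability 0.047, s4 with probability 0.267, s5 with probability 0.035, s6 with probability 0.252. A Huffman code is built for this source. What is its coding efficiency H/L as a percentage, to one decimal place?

98.6%

Entropy H = −Σ p log₂ p ≈ 2.3115 bits.
Huffman merges: 7/200+47/1000→41/500; 41/500+9/50→131/500; 219/1000+63/250→471/1000; 131/500+267/1000→529/1000; 471/1000+529/1000→1. L = 293/125 ≈ 2.3440.
Efficiency = H/L = 2.3115/2.3440 = 98.6%.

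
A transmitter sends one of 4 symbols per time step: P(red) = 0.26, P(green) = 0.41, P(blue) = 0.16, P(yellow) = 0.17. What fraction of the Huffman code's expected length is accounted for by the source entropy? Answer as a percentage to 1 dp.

98.5%

Entropy H = −Σ p log₂ p ≈ 1.8903 bits.
Huffman merges: 4/25+17/100→33/100; 13/50+33/100→59/100; 41/100+59/100→1. L = 48/25 ≈ 1.9200.
Efficiency = H/L = 1.8903/1.9200 = 98.5%.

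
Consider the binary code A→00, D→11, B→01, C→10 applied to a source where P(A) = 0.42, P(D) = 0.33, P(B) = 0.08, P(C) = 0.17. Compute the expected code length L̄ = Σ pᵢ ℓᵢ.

L̄ = Σ pᵢ·ℓᵢ = 0.42·2 + 0.33·2 + 0.08·2 + 0.17·2 = 2 bits/symbol.

2 bits/symbol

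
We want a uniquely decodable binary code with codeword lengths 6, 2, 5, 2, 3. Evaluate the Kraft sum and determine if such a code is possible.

0.671875; yes

With common denominator 2^6 = 64: Σ 2^(−ℓᵢ) = 1/64 + 16/64 + 2/64 + 16/64 + 8/64 = 43/64 = 0.671875.
Kraft's inequality requires Σ ≤ 1; here Σ = 0.671875 ≤ 1, so such a prefix code exists.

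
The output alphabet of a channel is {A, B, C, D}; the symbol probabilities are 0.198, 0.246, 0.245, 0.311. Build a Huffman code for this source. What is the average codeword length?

Repeatedly combine the two least-probable nodes; the expected code length is the sum of the merged weights.
merge 99/500 + 49/200 → 443/1000
merge 123/500 + 311/1000 → 557/1000
merge 443/1000 + 557/1000 → 1
L = 443/1000 + 557/1000 + 1 = 2 bits/symbol.

2 bits/symbol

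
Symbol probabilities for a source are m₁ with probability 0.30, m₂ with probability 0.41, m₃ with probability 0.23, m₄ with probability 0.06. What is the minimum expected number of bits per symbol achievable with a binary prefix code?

1.88 bits/symbol

Repeatedly combine the two least-probable nodes; the expected code length is the sum of the merged weights.
merge 3/50 + 23/100 → 29/100
merge 29/100 + 3/10 → 59/100
merge 41/100 + 59/100 → 1
L = 29/100 + 59/100 + 1 = 47/25 = 1.88 bits/symbol.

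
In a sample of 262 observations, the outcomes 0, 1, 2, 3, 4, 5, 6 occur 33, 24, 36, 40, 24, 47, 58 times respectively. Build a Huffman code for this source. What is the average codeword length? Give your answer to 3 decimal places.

2.779 bits/symbol

Probabilities are the counts divided by 262.
Repeatedly combine the two least-probable nodes; the expected code length is the sum of the merged weights.
merge 12/131 + 12/131 → 24/131
merge 33/262 + 18/131 → 69/262
merge 20/131 + 47/262 → 87/262
merge 24/131 + 29/131 → 53/131
merge 69/262 + 87/262 → 78/131
merge 53/131 + 78/131 → 1
L = 24/131 + 69/262 + 87/262 + 53/131 + 78/131 + 1 = 364/131 ≈ 2.779 bits/symbol.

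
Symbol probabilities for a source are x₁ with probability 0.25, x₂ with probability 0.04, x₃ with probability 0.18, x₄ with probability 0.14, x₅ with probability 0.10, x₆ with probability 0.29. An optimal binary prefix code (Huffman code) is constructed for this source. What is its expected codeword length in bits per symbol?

2.42 bits/symbol

Repeatedly combine the two least-probable nodes; the expected code length is the sum of the merged weights.
merge 1/25 + 1/10 → 7/50
merge 7/50 + 7/50 → 7/25
merge 9/50 + 1/4 → 43/100
merge 7/25 + 29/100 → 57/100
merge 43/100 + 57/100 → 1
L = 7/50 + 7/25 + 43/100 + 57/100 + 1 = 121/50 = 2.42 bits/symbol.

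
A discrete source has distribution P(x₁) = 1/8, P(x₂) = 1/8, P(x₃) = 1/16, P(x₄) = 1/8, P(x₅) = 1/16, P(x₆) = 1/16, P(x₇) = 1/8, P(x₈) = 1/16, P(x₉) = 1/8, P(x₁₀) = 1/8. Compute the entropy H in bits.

3.25 bits

Each probability is a power of 1/2, so log₂(1/p) is an integer.
H = Σ p·log₂(1/p) = 1/8·3 + 1/8·3 + 1/16·4 + 1/8·3 + 1/16·4 + 1/16·4 + 1/8·3 + 1/16·4 + 1/8·3 + 1/8·3 = 3.25 bits.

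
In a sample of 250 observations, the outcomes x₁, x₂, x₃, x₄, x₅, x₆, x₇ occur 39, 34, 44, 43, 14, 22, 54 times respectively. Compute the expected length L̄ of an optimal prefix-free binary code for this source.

2.752 bits/symbol

Probabilities are the counts divided by 250.
Repeatedly combine the two least-probable nodes; the expected code length is the sum of the merged weights.
merge 7/125 + 11/125 → 18/125
merge 17/125 + 18/125 → 7/25
merge 39/250 + 43/250 → 41/125
merge 22/125 + 27/125 → 49/125
merge 7/25 + 41/125 → 76/125
merge 49/125 + 76/125 → 1
L = 18/125 + 7/25 + 41/125 + 49/125 + 76/125 + 1 = 344/125 = 2.752 bits/symbol.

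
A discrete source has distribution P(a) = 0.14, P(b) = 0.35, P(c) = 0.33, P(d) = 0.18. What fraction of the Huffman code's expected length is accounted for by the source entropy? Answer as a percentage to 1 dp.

Entropy H = −Σ p log₂ p ≈ 1.9003 bits.
Huffman merges: 7/50+9/50→8/25; 8/25+33/100→13/20; 7/20+13/20→1. L = 197/100 ≈ 1.9700.
Efficiency = H/L = 1.9003/1.9700 = 96.5%.

96.5%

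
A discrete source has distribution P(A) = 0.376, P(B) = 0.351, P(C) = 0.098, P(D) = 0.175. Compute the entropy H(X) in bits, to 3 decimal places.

1.829 bits

H = −Σ pᵢ log₂ pᵢ.
−0.376·log₂(0.376) = 0.5306
−0.351·log₂(0.351) = 0.5302
−0.098·log₂(0.098) = 0.3284
−0.175·log₂(0.175) = 0.4401
Sum ≈ 1.8292 → 1.829 bits.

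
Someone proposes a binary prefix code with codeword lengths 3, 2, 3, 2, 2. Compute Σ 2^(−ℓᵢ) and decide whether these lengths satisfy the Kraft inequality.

With common denominator 2^3 = 8: Σ 2^(−ℓᵢ) = 1/8 + 2/8 + 1/8 + 2/8 + 2/8 = 8/8 = 1.
Kraft's inequality requires Σ ≤ 1; here Σ = 1 ≤ 1, so such a prefix code exists.

1; yes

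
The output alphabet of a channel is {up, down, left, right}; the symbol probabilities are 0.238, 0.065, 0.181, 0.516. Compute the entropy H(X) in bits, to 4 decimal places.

1.6881 bits

H = −Σ pᵢ log₂ pᵢ.
−0.238·log₂(0.238) = 0.4929
−0.065·log₂(0.065) = 0.2563
−0.181·log₂(0.181) = 0.4463
−0.516·log₂(0.516) = 0.4926
Sum ≈ 1.6881 → 1.6881 bits.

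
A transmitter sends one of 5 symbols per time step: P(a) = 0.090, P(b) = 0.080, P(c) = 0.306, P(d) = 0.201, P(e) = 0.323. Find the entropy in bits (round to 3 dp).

H = −Σ pᵢ log₂ pᵢ.
−0.090·log₂(0.090) = 0.3127
−0.080·log₂(0.080) = 0.2915
−0.306·log₂(0.306) = 0.5228
−0.201·log₂(0.201) = 0.4653
−0.323·log₂(0.323) = 0.5266
Sum ≈ 2.1188 → 2.119 bits.

2.119 bits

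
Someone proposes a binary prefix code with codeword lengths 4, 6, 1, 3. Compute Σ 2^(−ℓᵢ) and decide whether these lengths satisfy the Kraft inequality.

0.703125; yes

With common denominator 2^6 = 64: Σ 2^(−ℓᵢ) = 4/64 + 1/64 + 32/64 + 8/64 = 45/64 = 0.703125.
Kraft's inequality requires Σ ≤ 1; here Σ = 0.703125 ≤ 1, so such a prefix code exists.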